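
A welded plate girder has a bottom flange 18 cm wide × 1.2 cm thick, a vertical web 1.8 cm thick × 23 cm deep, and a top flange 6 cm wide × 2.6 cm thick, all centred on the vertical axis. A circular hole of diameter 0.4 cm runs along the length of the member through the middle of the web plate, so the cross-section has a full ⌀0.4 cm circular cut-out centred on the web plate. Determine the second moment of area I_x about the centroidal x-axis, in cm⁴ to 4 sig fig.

Decompose the section into non-overlapping parts with the origin at the bottom-left of its bounding rectangle.
Bottom plate: 18 × 1.2, A = 21.6 cm², y = 0.6 cm, Ī = 2.592 cm⁴.
Web plate: 1.8 × 23, A = 41.4 cm², y = 12.7 cm, Ī = 1825.05 cm⁴.
Top plate: 6 × 2.6, A = 15.6 cm², y = 25.5 cm, Ī = 8.788 cm⁴.
Hole (subtracted): ⌀0.4, A = 0.125664 cm², y = 12.7 cm, Ī = 0.00125664 cm⁴.
Centroid: ȳ = ΣA·y / ΣA = 11.914 cm.
Transfer each piece to the centroidal x-axis using Ī + A·d² with d = y − 11.914:
  bottom plate: d = -11.314 cm → contributes +2767.54 cm⁴
  web plate: d = 0.785989 cm → contributes +1850.63 cm⁴
  top plate: d = 13.586 cm → contributes +2888.22 cm⁴
  hole: d = 0.785989 cm → contributes −0.0788891 cm⁴
Total I = 7506.31 cm⁴.

I_x ≈ 7506 cm⁴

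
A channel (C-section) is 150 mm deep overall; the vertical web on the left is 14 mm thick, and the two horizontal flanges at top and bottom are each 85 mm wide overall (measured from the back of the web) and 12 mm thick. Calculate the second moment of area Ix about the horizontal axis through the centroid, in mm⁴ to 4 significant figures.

Break the section into simple shapes (no overlaps), measuring from the bottom-left corner of the bounding box.
Web: 14 × 150, A = 2 100 mm², y = 75 mm, Ī = 3 937 500 mm⁴.
Top flange (beyond web): 71 × 12, A = 852 mm², y = 144 mm, Ī = 10 224 mm⁴.
Bottom flange (beyond web): 71 × 12, A = 852 mm², y = 6 mm, Ī = 10 224 mm⁴.
By symmetry the centroid is at mid-height, ȳ = 75 mm.
Transfer each piece to the horizontal axis through the centroid using Ī + A·d² with d = y − 75:
  web: d = 0 mm → contributes +3 937 500 mm⁴
  top flange (beyond web): d = 69 mm → contributes +4 066 596 mm⁴
  bottom flange (beyond web): d = -69 mm → contributes +4 066 596 mm⁴
Total I = 12 070 692 mm⁴.

Ix ≈ 1.207 × 10⁷ mm⁴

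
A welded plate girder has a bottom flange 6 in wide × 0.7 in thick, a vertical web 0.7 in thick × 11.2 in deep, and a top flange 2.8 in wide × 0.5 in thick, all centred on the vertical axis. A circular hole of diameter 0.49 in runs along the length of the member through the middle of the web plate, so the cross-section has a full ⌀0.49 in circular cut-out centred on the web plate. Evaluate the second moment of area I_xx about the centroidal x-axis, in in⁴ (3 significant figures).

Split into non-overlapping primitives; take the origin at the lower-left of the bounding box.
Bottom plate: 6 × 0.7, A = 4.2 in², y = 0.35 in, Ī = 0.1715 in⁴.
Web plate: 0.7 × 11.2, A = 7.84 in², y = 6.3 in, Ī = 81.954 in⁴.
Top plate: 2.8 × 0.5, A = 1.4 in², y = 12.15 in, Ī = 0.029167 in⁴.
Hole (subtracted): ⌀0.49, A = 0.18857 in², y = 6.3 in, Ī = 0.0028298 in⁴.
Centroid: ȳ = ΣA·y / ΣA = 5.0322 in.
Transfer each piece to the centroidal x-axis using Ī + A·d² with d = y − 5.0322:
  bottom plate: d = -4.6822 in → contributes +92.249 in⁴
  web plate: d = 1.2678 in → contributes +94.555 in⁴
  top plate: d = 7.1178 in → contributes +70.957 in⁴
  hole: d = 1.2678 in → contributes −0.30592 in⁴
Total I = 257.46 in⁴.

I_xx ≈ 257 in⁴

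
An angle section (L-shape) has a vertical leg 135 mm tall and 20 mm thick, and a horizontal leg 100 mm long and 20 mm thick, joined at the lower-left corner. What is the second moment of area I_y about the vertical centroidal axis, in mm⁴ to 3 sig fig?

Decompose the section into non-overlapping parts with the origin at the bottom-left of its bounding rectangle.
Vertical leg: 20 × 135, A = 2 700 mm², x = 10 mm, Ī = 90 000 mm⁴.
Horizontal leg (remainder): 80 × 20, A = 1 600 mm², x = 60 mm, Ī = 853 333 mm⁴.
Centroid: x̄ = ΣA·x / ΣA = 28.605 mm.
Transfer each piece to the vertical centroidal axis using Ī + A·d² with d = x − 28.605:
  vertical leg: d = -18.605 mm → contributes +1 024 559 mm⁴
  horizontal leg (remainder): d = 31.395 mm → contributes +2 430 402 mm⁴
Total I = 3 454 961 mm⁴.

I_y ≈ 3.45 × 10⁶ mm⁴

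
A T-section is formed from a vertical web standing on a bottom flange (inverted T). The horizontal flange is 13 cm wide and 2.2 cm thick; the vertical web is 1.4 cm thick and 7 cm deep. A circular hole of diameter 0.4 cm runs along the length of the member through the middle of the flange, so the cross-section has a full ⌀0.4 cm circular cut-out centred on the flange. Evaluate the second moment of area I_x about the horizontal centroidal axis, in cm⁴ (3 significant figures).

Decompose the section into non-overlapping parts with the origin at the bottom-left of its bounding rectangle.
Flange: 13 × 2.2, A = 28.6 cm², y = 1.1 cm, Ī = 11.535 cm⁴.
Web: 1.4 × 7, A = 9.8 cm², y = 5.7 cm, Ī = 40.017 cm⁴.
Hole (subtracted): ⌀0.4, A = 0.12566 cm², y = 1.1 cm, Ī = 0.0012566 cm⁴.
Centroid: ȳ = ΣA·y / ΣA = 2.2778 cm.
Transfer each piece to the horizontal centroidal axis using Ī + A·d² with d = y − 2.2778:
  flange: d = -1.1778 cm → contributes +51.21 cm⁴
  web: d = 3.4222 cm → contributes +154.79 cm⁴
  hole: d = -1.1778 cm → contributes −0.17558 cm⁴
Total I = 205.82 cm⁴.

I_x ≈ 206 cm⁴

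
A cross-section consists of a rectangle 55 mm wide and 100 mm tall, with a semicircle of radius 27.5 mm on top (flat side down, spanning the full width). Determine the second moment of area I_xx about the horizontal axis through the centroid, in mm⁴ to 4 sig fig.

Break the section into simple shapes (no overlaps), measuring from the bottom-left corner of the bounding box.
Rectangular body: 55 × 100, A = 5 500 mm², y = 50 mm, Ī = 4 583 333 mm⁴.
Semicircular cap: semicircle r = 27.5, A = 1187.91 mm², y = 111.671 mm, Ī = 62771.5 mm⁴.
Centroid: ȳ = ΣA·y / ΣA = 60.9541 mm.
Transfer each piece to the horizontal axis through the centroid using Ī + A·d² with d = y − 60.9541:
  rectangular body: d = -10.9541 mm → contributes +5 243 295 mm⁴
  semicircular cap: d = 50.7172 mm → contributes +3 118 370 mm⁴
Total I = 8 361 665 mm⁴.

I_xx ≈ 8.362 × 10⁶ mm⁴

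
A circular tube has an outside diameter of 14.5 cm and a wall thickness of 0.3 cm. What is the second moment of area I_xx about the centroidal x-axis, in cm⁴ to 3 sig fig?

Split into non-overlapping primitives; take the origin at the lower-left of the bounding box.
Outer circle: ⌀14.5, A = 165.13 cm², y = 7.25 cm, Ī = 2169.9 cm⁴.
Bore (subtracted): ⌀13.9, A = 151.75 cm², y = 7.25 cm, Ī = 1832.4 cm⁴.
By symmetry the centroid is at mid-height, ȳ = 7.25 cm.
All pieces are centred on the centroidal x-axis, so I = ΣĪ (holes subtracted) = 337.47 cm⁴.

I_xx ≈ 337 cm⁴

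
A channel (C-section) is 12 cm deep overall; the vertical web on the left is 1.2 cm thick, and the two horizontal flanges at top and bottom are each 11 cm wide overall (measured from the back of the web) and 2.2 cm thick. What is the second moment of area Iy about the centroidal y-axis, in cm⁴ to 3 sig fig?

Split into non-overlapping primitives; take the origin at the lower-left of the bounding box.
Web: 1.2 × 12, A = 14.4 cm², x = 0.6 cm, Ī = 1.728 cm⁴.
Top flange (beyond web): 9.8 × 2.2, A = 21.56 cm², x = 6.1 cm, Ī = 172.55 cm⁴.
Bottom flange (beyond web): 9.8 × 2.2, A = 21.56 cm², x = 6.1 cm, Ī = 172.55 cm⁴.
Centroid: x̄ = ΣA·x / ΣA = 4.7231 cm.
Transfer each piece to the centroidal y-axis using Ī + A·d² with d = x − 4.7231:
  web: d = -4.1231 cm → contributes +246.53 cm⁴
  top flange (beyond web): d = 1.3769 cm → contributes +213.43 cm⁴
  bottom flange (beyond web): d = 1.3769 cm → contributes +213.43 cm⁴
Total I = 673.38 cm⁴.

Iy ≈ 673 cm⁴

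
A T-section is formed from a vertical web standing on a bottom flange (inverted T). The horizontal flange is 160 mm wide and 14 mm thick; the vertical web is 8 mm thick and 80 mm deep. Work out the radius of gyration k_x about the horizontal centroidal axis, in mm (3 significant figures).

Treat the section as a set of non-overlapping primitives; coordinates are from the bounding-box lower-left.
Flange: 160 × 14, A = 2 240 mm², y = 7 mm, Ī = 36 587 mm⁴.
Web: 8 × 80, A = 640 mm², y = 54 mm, Ī = 341 333 mm⁴.
Centroid: ȳ = ΣA·y / ΣA = 17.444 mm.
Transfer each piece to the horizontal centroidal axis using Ī + A·d² with d = y − 17.444:
  flange: d = -10.444 mm → contributes +280 940 mm⁴
  web: d = 36.556 mm → contributes +1 196 571 mm⁴
Total I = 1 477 511 mm⁴.
Radius of gyration: k = √(I/A) = √(1 477 511 / 2 880) = 22.65 mm.

k_x ≈ 22.7 mm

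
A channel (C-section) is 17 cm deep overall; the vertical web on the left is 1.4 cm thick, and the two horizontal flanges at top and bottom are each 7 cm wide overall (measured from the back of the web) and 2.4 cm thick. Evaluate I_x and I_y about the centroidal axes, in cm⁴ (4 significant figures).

Decompose the section into non-overlapping parts with the origin at the bottom-left of its bounding rectangle.
Web: 1.4 × 17, A = 23.8 cm², y = 8.5 cm, Ī = 573.183 cm⁴.
Top flange (beyond web): 5.6 × 2.4, A = 13.44 cm², y = 15.8 cm, Ī = 6.4512 cm⁴.
Bottom flange (beyond web): 5.6 × 2.4, A = 13.44 cm², y = 1.2 cm, Ī = 6.4512 cm⁴.
By symmetry the centroid is at mid-height, ȳ = 8.5 cm.
Transfer each piece to the centroidal x-axis using Ī + A·d² with d = y − 8.5:
  web: d = 0 cm → contributes +573.183 cm⁴
  top flange (beyond web): d = 7.3 cm → contributes +722.669 cm⁴
  bottom flange (beyond web): d = -7.3 cm → contributes +722.669 cm⁴
Total I = 2018.52 cm⁴.
For the y-axis: x̄ = 2.55635 cm.
Repeating about the centroidal y-axis gives I_y = 228.768 cm⁴.

I_x ≈ 2019 cm⁴, I_y ≈ 228.8 cm⁴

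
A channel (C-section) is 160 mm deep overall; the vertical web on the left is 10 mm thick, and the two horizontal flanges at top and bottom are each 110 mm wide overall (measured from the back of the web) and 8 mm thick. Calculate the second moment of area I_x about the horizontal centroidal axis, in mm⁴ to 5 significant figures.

I_x ≈ 1.2663 × 10⁷ mm⁴

Decompose the section into non-overlapping parts with the origin at the bottom-left of its bounding rectangle.
Web: 10 × 160, A = 1 600 mm², y = 80 mm, Ī = 3 413 333 mm⁴.
Top flange (beyond web): 100 × 8, A = 800 mm², y = 156 mm, Ī = 4266.667 mm⁴.
Bottom flange (beyond web): 100 × 8, A = 800 mm², y = 4 mm, Ī = 4266.667 mm⁴.
By symmetry the centroid is at mid-height, ȳ = 80 mm.
Transfer each piece to the horizontal centroidal axis using Ī + A·d² with d = y − 80:
  web: d = 0 mm → contributes +3 413 333 mm⁴
  top flange (beyond web): d = 76 mm → contributes +4 625 067 mm⁴
  bottom flange (beyond web): d = -76 mm → contributes +4 625 067 mm⁴
Total I = 12 663 467 mm⁴.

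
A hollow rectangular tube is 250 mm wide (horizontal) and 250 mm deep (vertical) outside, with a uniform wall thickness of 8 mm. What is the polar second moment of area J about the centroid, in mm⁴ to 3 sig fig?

J ≈ 1.51 × 10⁸ mm⁴

Break the section into simple shapes (no overlaps), measuring from the bottom-left corner of the bounding box.
Outer rectangle: 250 × 250, A = 62 500 mm², y = 125 mm, Ī = 325 520 833 mm⁴.
Inner void (subtracted): 234 × 234, A = 54 756 mm², y = 125 mm, Ī = 249 851 628 mm⁴.
By symmetry the centroid is at mid-height, ȳ = 125 mm.
All pieces are centred on the centroidal x-axis, so I = ΣĪ (holes subtracted) = 75 669 205 mm⁴.
Repeating about the centroidal y-axis gives I_y = 75 669 205 mm⁴.
Polar second moment: J = I_x + I_y = 151 338 411 mm⁴.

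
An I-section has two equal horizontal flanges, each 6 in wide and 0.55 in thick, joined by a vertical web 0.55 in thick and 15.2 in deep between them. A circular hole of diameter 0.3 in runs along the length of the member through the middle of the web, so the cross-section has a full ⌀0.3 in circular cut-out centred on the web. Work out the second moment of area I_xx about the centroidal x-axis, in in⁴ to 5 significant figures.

I_xx ≈ 570.43 in⁴

Decompose the section into non-overlapping parts with the origin at the bottom-left of its bounding rectangle.
Bottom flange: 6 × 0.55, A = 3.3 in², y = 0.275 in, Ī = 0.0831875 in⁴.
Web: 0.55 × 15.2, A = 8.36 in², y = 8.15 in, Ī = 160.9579 in⁴.
Top flange: 6 × 0.55, A = 3.3 in², y = 16.025 in, Ī = 0.0831875 in⁴.
Hole (subtracted): ⌀0.3, A = 0.07068583 in², y = 8.15 in, Ī = 0.0003976078 in⁴.
By symmetry the centroid is at mid-height, ȳ = 8.15 in.
Transfer each piece to the centroidal x-axis using Ī + A·d² with d = y − 8.15:
  bottom flange: d = -7.875 in → contributes +204.7348 in⁴
  web: d = 0 in → contributes +160.9579 in⁴
  top flange: d = 7.875 in → contributes +204.7348 in⁴
  hole: d = 0 in → contributes −0.0003976078 in⁴
Total I = 570.427 in⁴.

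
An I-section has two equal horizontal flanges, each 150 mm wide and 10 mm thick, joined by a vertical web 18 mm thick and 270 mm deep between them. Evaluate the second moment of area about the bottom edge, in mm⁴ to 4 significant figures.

I_base ≈ 2.536 × 10⁸ mm⁴

Break the section into simple shapes (no overlaps), measuring from the bottom-left corner of the bounding box.
Bottom flange: 150 × 10, A = 1 500 mm², y = 5 mm, Ī = 12 500 mm⁴.
Web: 18 × 270, A = 4 860 mm², y = 145 mm, Ī = 29 524 500 mm⁴.
Top flange: 150 × 10, A = 1 500 mm², y = 285 mm, Ī = 12 500 mm⁴.
Transfer each piece to the bottom edge using Ī + A·d² with d = y − 0:
  bottom flange: d = 5 mm → contributes +50 000 mm⁴
  web: d = 145 mm → contributes +131 706 000 mm⁴
  top flange: d = 285 mm → contributes +121 850 000 mm⁴
Total I = 253 606 000 mm⁴.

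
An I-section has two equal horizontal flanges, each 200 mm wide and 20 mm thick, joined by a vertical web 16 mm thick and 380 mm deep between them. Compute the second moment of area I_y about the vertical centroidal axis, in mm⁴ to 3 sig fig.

Decompose the section into non-overlapping parts with the origin at the bottom-left of its bounding rectangle.
Bottom flange: 200 × 20, A = 4 000 mm², x = 100 mm, Ī = 13 333 333 mm⁴.
Web: 16 × 380, A = 6 080 mm², x = 100 mm, Ī = 129 707 mm⁴.
Top flange: 200 × 20, A = 4 000 mm², x = 100 mm, Ī = 13 333 333 mm⁴.
By symmetry the centroid is at mid-width, x̄ = 100 mm.
All pieces are centred on the vertical centroidal axis, so I = ΣĪ = 26 796 373 mm⁴.

I_y ≈ 2.68 × 10⁷ mm⁴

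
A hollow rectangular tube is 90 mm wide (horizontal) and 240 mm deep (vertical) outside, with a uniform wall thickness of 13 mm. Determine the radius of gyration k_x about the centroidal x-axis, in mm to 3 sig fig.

k_x ≈ 80.7 mm

Split into non-overlapping primitives; take the origin at the lower-left of the bounding box.
Outer rectangle: 90 × 240, A = 21 600 mm², y = 120 mm, Ī = 103 680 000 mm⁴.
Inner void (subtracted): 64 × 214, A = 13 696 mm², y = 120 mm, Ī = 52 268 501 mm⁴.
By symmetry the centroid is at mid-height, ȳ = 120 mm.
All pieces are centred on the centroidal x-axis, so I = ΣĪ (holes subtracted) = 51 411 499 mm⁴.
Radius of gyration: k = √(I/A) = √(51 411 499 / 7 904) = 80.65 mm.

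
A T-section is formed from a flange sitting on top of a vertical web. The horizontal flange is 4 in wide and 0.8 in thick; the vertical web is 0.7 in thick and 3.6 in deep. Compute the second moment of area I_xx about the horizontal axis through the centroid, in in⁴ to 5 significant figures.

I_xx ≈ 9.7157 in⁴

Decompose the section into non-overlapping parts with the origin at the bottom-left of its bounding rectangle.
Flange: 4 × 0.8, A = 3.2 in², y = 4 in, Ī = 0.1706667 in⁴.
Web: 0.7 × 3.6, A = 2.52 in², y = 1.8 in, Ī = 2.7216 in⁴.
Centroid: ȳ = ΣA·y / ΣA = 3.030769 in.
Transfer each piece to the horizontal axis through the centroid using Ī + A·d² with d = y − 3.030769:
  flange: d = 0.9692308 in → contributes +3.176773 in⁴
  web: d = -1.230769 in → contributes +6.538878 in⁴
Total I = 9.715651 in⁴.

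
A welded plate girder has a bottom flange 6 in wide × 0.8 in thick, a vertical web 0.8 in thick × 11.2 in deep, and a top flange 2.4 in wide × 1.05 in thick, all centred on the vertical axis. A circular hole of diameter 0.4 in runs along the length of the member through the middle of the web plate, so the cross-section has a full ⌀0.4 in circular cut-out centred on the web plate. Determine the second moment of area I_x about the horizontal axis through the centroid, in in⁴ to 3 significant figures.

I_x ≈ 350 in⁴

Split into non-overlapping primitives; take the origin at the lower-left of the bounding box.
Bottom plate: 6 × 0.8, A = 4.8 in², y = 0.4 in, Ī = 0.256 in⁴.
Web plate: 0.8 × 11.2, A = 8.96 in², y = 6.4 in, Ī = 93.662 in⁴.
Top plate: 2.4 × 1.05, A = 2.52 in², y = 12.525 in, Ī = 0.23153 in⁴.
Hole (subtracted): ⌀0.4, A = 0.12566 in², y = 6.4 in, Ī = 0.0012566 in⁴.
Centroid: ȳ = ΣA·y / ΣA = 5.5727 in.
Transfer each piece to the horizontal axis through the centroid using Ī + A·d² with d = y − 5.5727:
  bottom plate: d = -5.1727 in → contributes +128.69 in⁴
  web plate: d = 0.82733 in → contributes +99.795 in⁴
  top plate: d = 6.9523 in → contributes +122.04 in⁴
  hole: d = 0.82733 in → contributes −0.087271 in⁴
Total I = 350.43 in⁴.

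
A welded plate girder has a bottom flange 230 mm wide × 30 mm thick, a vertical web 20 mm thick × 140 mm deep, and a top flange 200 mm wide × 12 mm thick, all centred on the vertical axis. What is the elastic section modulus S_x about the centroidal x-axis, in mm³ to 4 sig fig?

Break the section into simple shapes (no overlaps), measuring from the bottom-left corner of the bounding box.
Bottom plate: 230 × 30, A = 6 900 mm², y = 15 mm, Ī = 517 500 mm⁴.
Web plate: 20 × 140, A = 2 800 mm², y = 100 mm, Ī = 4 573 333 mm⁴.
Top plate: 200 × 12, A = 2 400 mm², y = 176 mm, Ī = 28 800 mm⁴.
Centroid: ȳ = ΣA·y / ΣA = 66.6033 mm.
Transfer each piece to the centroidal x-axis using Ī + A·d² with d = y − 66.6033:
  bottom plate: d = -51.6033 mm → contributes +18 891 518 mm⁴
  web plate: d = 33.3967 mm → contributes +7 696 283 mm⁴
  top plate: d = 109.397 mm → contributes +28 751 128 mm⁴
Total I = 55 338 929 mm⁴.
Extreme fibre distance c = 115.397 mm; S = I/c = 479 554 mm³.

S_x ≈ 4.796 × 10⁵ mm³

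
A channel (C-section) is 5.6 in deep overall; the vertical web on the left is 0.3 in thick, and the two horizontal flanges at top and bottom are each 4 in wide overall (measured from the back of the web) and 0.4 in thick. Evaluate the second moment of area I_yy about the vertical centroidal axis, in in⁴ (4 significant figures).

I_yy ≈ 7.676 in⁴

Treat the section as a set of non-overlapping primitives; coordinates are from the bounding-box lower-left.
Web: 0.3 × 5.6, A = 1.68 in², x = 0.15 in, Ī = 0.0126 in⁴.
Top flange (beyond web): 3.7 × 0.4, A = 1.48 in², x = 2.15 in, Ī = 1.68843 in⁴.
Bottom flange (beyond web): 3.7 × 0.4, A = 1.48 in², x = 2.15 in, Ī = 1.68843 in⁴.
Centroid: x̄ = ΣA·x / ΣA = 1.42586 in.
Transfer each piece to the vertical centroidal axis using Ī + A·d² with d = x − 1.42586:
  web: d = -1.27586 in → contributes +2.74734 in⁴
  top flange (beyond web): d = 0.724138 in → contributes +2.46451 in⁴
  bottom flange (beyond web): d = 0.724138 in → contributes +2.46451 in⁴
Total I = 7.67636 in⁴.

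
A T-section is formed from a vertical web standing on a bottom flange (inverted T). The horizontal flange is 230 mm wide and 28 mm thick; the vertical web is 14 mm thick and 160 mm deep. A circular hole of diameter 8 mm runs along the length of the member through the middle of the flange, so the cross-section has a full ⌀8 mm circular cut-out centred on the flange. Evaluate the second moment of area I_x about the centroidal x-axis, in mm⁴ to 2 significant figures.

I_x ≈ 2.0 × 10⁷ mm⁴

Split into non-overlapping primitives; take the origin at the lower-left of the bounding box.
Flange: 230 × 28, A = 6 440 mm², y = 14 mm, Ī = 420 747 mm⁴.
Web: 14 × 160, A = 2 240 mm², y = 108 mm, Ī = 4 778 667 mm⁴.
Hole (subtracted): ⌀8, A = 50.27 mm², y = 14 mm, Ī = 201.1 mm⁴.
Centroid: ȳ = ΣA·y / ΣA = 38.4 mm.
Transfer each piece to the centroidal x-axis using Ī + A·d² with d = y − 38.4:
  flange: d = -24.4 mm → contributes +4 254 664 mm⁴
  web: d = 69.6 mm → contributes +15 629 785 mm⁴
  hole: d = -24.4 mm → contributes −30 126 mm⁴
Total I = 19 854 323 mm⁴.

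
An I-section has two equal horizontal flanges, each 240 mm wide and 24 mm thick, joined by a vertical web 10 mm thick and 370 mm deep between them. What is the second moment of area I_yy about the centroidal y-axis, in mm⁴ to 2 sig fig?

I_yy ≈ 5.5 × 10⁷ mm⁴

Split into non-overlapping primitives; take the origin at the lower-left of the bounding box.
Bottom flange: 240 × 24, A = 5 760 mm², x = 120 mm, Ī = 27 648 000 mm⁴.
Web: 10 × 370, A = 3 700 mm², x = 120 mm, Ī = 30 833 mm⁴.
Top flange: 240 × 24, A = 5 760 mm², x = 120 mm, Ī = 27 648 000 mm⁴.
By symmetry the centroid is at mid-width, x̄ = 120 mm.
All pieces are centred on the centroidal y-axis, so I = ΣĪ = 55 326 833 mm⁴.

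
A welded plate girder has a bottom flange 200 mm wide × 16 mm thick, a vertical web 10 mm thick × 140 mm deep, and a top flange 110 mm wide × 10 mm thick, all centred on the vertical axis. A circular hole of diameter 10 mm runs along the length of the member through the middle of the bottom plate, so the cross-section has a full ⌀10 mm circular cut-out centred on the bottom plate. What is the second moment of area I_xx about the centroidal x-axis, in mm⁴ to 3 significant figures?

Split into non-overlapping primitives; take the origin at the lower-left of the bounding box.
Bottom plate: 200 × 16, A = 3 200 mm², y = 8 mm, Ī = 68 267 mm⁴.
Web plate: 10 × 140, A = 1 400 mm², y = 86 mm, Ī = 2 286 667 mm⁴.
Top plate: 110 × 10, A = 1 100 mm², y = 161 mm, Ī = 9166.7 mm⁴.
Hole (subtracted): ⌀10, A = 78.54 mm², y = 8 mm, Ī = 490.87 mm⁴.
Centroid: ȳ = ΣA·y / ΣA = 57.364 mm.
Transfer each piece to the centroidal x-axis using Ī + A·d² with d = y − 57.364:
  bottom plate: d = -49.364 mm → contributes +7 866 167 mm⁴
  web plate: d = 28.636 mm → contributes +3 434 663 mm⁴
  top plate: d = 103.64 mm → contributes +11 823 538 mm⁴
  hole: d = -49.364 mm → contributes −191 880 mm⁴
Total I = 22 932 489 mm⁴.

I_xx ≈ 2.29 × 10⁷ mm⁴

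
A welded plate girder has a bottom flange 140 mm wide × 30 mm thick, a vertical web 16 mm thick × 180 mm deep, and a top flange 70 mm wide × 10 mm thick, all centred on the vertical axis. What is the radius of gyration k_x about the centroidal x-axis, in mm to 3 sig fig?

Decompose the section into non-overlapping parts with the origin at the bottom-left of its bounding rectangle.
Bottom plate: 140 × 30, A = 4 200 mm², y = 15 mm, Ī = 315 000 mm⁴.
Web plate: 16 × 180, A = 2 880 mm², y = 120 mm, Ī = 7 776 000 mm⁴.
Top plate: 70 × 10, A = 700 mm², y = 215 mm, Ī = 5833.3 mm⁴.
Centroid: ȳ = ΣA·y / ΣA = 71.864 mm.
Transfer each piece to the centroidal x-axis using Ī + A·d² with d = y − 71.864:
  bottom plate: d = -56.864 mm → contributes +13 895 643 mm⁴
  web plate: d = 48.136 mm → contributes +14 449 243 mm⁴
  top plate: d = 143.14 mm → contributes +14 347 423 mm⁴
Total I = 42 692 309 mm⁴.
Radius of gyration: k = √(I/A) = √(42 692 309 / 7 780) = 74.077 mm.

k_x ≈ 74.1 mm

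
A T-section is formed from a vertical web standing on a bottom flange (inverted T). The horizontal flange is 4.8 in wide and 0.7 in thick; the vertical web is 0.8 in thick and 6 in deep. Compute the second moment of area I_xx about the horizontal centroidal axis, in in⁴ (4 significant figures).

Decompose the section into non-overlapping parts with the origin at the bottom-left of its bounding rectangle.
Flange: 4.8 × 0.7, A = 3.36 in², y = 0.35 in, Ī = 0.1372 in⁴.
Web: 0.8 × 6, A = 4.8 in², y = 3.7 in, Ī = 14.4 in⁴.
Centroid: ȳ = ΣA·y / ΣA = 2.32059 in.
Transfer each piece to the horizontal centroidal axis using Ī + A·d² with d = y − 2.32059:
  flange: d = -1.97059 in → contributes +13.1848 in⁴
  web: d = 1.37941 in → contributes +23.5333 in⁴
Total I = 36.7181 in⁴.

I_xx ≈ 36.72 in⁴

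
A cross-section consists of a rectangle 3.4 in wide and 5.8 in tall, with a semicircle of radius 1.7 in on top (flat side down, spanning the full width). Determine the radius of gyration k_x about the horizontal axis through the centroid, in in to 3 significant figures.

Decompose the section into non-overlapping parts with the origin at the bottom-left of its bounding rectangle.
Rectangular body: 3.4 × 5.8, A = 19.72 in², y = 2.9 in, Ī = 55.282 in⁴.
Semicircular cap: semicircle r = 1.7, A = 4.5396 in², y = 6.5215 in, Ī = 0.9167 in⁴.
Centroid: ȳ = ΣA·y / ΣA = 3.5777 in.
Transfer each piece to the horizontal axis through the centroid using Ī + A·d² with d = y − 3.5777:
  rectangular body: d = -0.67768 in → contributes +64.338 in⁴
  semicircular cap: d = 2.9438 in → contributes +40.257 in⁴
Total I = 104.6 in⁴.
Radius of gyration: k = √(I/A) = √(104.6 / 24.26) = 2.0764 in.

k_x ≈ 2.08 in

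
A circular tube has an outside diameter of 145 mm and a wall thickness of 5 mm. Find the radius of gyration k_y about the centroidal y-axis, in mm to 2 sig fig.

k_y ≈ 50 mm

Treat the section as a set of non-overlapping primitives; coordinates are from the bounding-box lower-left.
Outer circle: ⌀145, A = 16 513 mm², x = 72.5 mm, Ī = 21 699 109 mm⁴.
Bore (subtracted): ⌀135, A = 14 314 mm², x = 72.5 mm, Ī = 16 304 406 mm⁴.
By symmetry the centroid is at mid-width, x̄ = 72.5 mm.
All pieces are centred on the centroidal y-axis, so I = ΣĪ (holes subtracted) = 5 394 704 mm⁴.
Radius of gyration: k = √(I/A) = √(5 394 704 / 2 199) = 49.53 mm.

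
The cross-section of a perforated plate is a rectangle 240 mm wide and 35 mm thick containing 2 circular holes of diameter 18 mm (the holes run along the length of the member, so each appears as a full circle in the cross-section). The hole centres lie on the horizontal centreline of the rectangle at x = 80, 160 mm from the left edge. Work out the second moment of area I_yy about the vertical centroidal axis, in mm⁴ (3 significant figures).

I_yy ≈ 3.95 × 10⁷ mm⁴

Treat the section as a set of non-overlapping primitives; coordinates are from the bounding-box lower-left.
Plate: 240 × 35, A = 8 400 mm², x = 120 mm, Ī = 40 320 000 mm⁴.
Hole 1 (subtracted): ⌀18, A = 254.47 mm², x = 80 mm, Ī = 5 153 mm⁴.
Hole 2 (subtracted): ⌀18, A = 254.47 mm², x = 160 mm, Ī = 5 153 mm⁴.
By symmetry the centroid is at mid-width, x̄ = 120 mm.
Transfer each piece to the vertical centroidal axis using Ī + A·d² with d = x − 120:
  plate: d = 0 mm → contributes +40 320 000 mm⁴
  hole 1: d = -40 mm → contributes −412 303 mm⁴
  hole 2: d = 40 mm → contributes −412 303 mm⁴
Total I = 39 495 393 mm⁴.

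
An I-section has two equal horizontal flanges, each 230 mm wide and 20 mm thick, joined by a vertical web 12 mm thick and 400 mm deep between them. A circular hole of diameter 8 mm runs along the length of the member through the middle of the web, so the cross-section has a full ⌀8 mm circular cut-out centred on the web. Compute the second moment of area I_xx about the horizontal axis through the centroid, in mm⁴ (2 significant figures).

I_xx ≈ 4.7 × 10⁸ mm⁴

Treat the section as a set of non-overlapping primitives; coordinates are from the bounding-box lower-left.
Bottom flange: 230 × 20, A = 4 600 mm², y = 10 mm, Ī = 153 333 mm⁴.
Web: 12 × 400, A = 4 800 mm², y = 220 mm, Ī = 64 000 000 mm⁴.
Top flange: 230 × 20, A = 4 600 mm², y = 430 mm, Ī = 153 333 mm⁴.
Hole (subtracted): ⌀8, A = 50.27 mm², y = 220 mm, Ī = 201.1 mm⁴.
By symmetry the centroid is at mid-height, ȳ = 220 mm.
Transfer each piece to the horizontal axis through the centroid using Ī + A·d² with d = y − 220:
  bottom flange: d = -210 mm → contributes +203 013 333 mm⁴
  web: d = 0 mm → contributes +64 000 000 mm⁴
  top flange: d = 210 mm → contributes +203 013 333 mm⁴
  hole: d = 0 mm → contributes −201.1 mm⁴
Total I = 470 026 466 mm⁴.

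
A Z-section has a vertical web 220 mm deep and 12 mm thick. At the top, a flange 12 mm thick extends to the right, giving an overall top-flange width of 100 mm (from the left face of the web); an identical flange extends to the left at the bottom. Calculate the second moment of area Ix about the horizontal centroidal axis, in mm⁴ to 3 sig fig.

Ix ≈ 3.35 × 10⁷ mm⁴

Treat the section as a set of non-overlapping primitives; coordinates are from the bounding-box lower-left.
Web: 12 × 220, A = 2 640 mm², y = 110 mm, Ī = 10 648 000 mm⁴.
Top flange (beyond web): 88 × 12, A = 1 056 mm², y = 214 mm, Ī = 12 672 mm⁴.
Bottom flange (beyond web): 88 × 12, A = 1 056 mm², y = 6 mm, Ī = 12 672 mm⁴.
Centroid: ȳ = ΣA·y / ΣA = 110 mm.
Transfer each piece to the horizontal centroidal axis using Ī + A·d² with d = y − 110:
  web: d = 0 mm → contributes +10 648 000 mm⁴
  top flange (beyond web): d = 104 mm → contributes +11 434 368 mm⁴
  bottom flange (beyond web): d = -104 mm → contributes +11 434 368 mm⁴
Total I = 33 516 736 mm⁴.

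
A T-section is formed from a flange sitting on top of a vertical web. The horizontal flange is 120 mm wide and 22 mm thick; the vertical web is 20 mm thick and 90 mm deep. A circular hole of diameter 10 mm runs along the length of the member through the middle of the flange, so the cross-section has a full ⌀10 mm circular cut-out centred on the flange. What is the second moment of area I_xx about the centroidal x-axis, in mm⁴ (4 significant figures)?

Treat the section as a set of non-overlapping primitives; coordinates are from the bounding-box lower-left.
Flange: 120 × 22, A = 2 640 mm², y = 101 mm, Ī = 106 480 mm⁴.
Web: 20 × 90, A = 1 800 mm², y = 45 mm, Ī = 1 215 000 mm⁴.
Hole (subtracted): ⌀10, A = 78.5398 mm², y = 101 mm, Ī = 490.874 mm⁴.
Centroid: ȳ = ΣA·y / ΣA = 77.8885 mm.
Transfer each piece to the centroidal x-axis using Ī + A·d² with d = y − 77.8885:
  flange: d = 23.1115 mm → contributes +1 516 617 mm⁴
  web: d = -32.8885 mm → contributes +3 161 973 mm⁴
  hole: d = 23.1115 mm → contributes −42442.3 mm⁴
Total I = 4 636 147 mm⁴.

I_xx ≈ 4.636 × 10⁶ mm⁴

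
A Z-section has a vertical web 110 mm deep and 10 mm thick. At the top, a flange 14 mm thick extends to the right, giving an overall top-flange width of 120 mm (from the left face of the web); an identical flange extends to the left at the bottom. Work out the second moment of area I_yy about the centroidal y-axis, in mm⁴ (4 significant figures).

I_yy ≈ 1.420 × 10⁷ mm⁴

Treat the section as a set of non-overlapping primitives; coordinates are from the bounding-box lower-left.
Web: 10 × 110, A = 1 100 mm², x = 115 mm, Ī = 9166.67 mm⁴.
Top flange (beyond web): 110 × 14, A = 1 540 mm², x = 175 mm, Ī = 1 552 833 mm⁴.
Bottom flange (beyond web): 110 × 14, A = 1 540 mm², x = 55 mm, Ī = 1 552 833 mm⁴.
Centroid: x̄ = ΣA·x / ΣA = 115 mm.
Transfer each piece to the centroidal y-axis using Ī + A·d² with d = x − 115:
  web: d = 0 mm → contributes +9166.67 mm⁴
  top flange (beyond web): d = 60 mm → contributes +7 096 833 mm⁴
  bottom flange (beyond web): d = -60 mm → contributes +7 096 833 mm⁴
Total I = 14 202 833 mm⁴.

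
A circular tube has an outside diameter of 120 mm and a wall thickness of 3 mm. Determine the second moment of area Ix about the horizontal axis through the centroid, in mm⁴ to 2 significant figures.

Ix ≈ 1.9 × 10⁶ mm⁴

Break the section into simple shapes (no overlaps), measuring from the bottom-left corner of the bounding box.
Outer circle: ⌀120, A = 11 310 mm², y = 60 mm, Ī = 10 178 760 mm⁴.
Bore (subtracted): ⌀114, A = 10 207 mm², y = 60 mm, Ī = 8 290 664 mm⁴.
By symmetry the centroid is at mid-height, ȳ = 60 mm.
All pieces are centred on the horizontal axis through the centroid, so I = ΣĪ (holes subtracted) = 1 888 096 mm⁴.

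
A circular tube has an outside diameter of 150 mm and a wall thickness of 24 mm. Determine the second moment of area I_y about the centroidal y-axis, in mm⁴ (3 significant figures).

I_y ≈ 1.95 × 10⁷ mm⁴

Break the section into simple shapes (no overlaps), measuring from the bottom-left corner of the bounding box.
Outer circle: ⌀150, A = 17 671 mm², x = 75 mm, Ī = 24 850 489 mm⁴.
Bore (subtracted): ⌀102, A = 8171.3 mm², x = 75 mm, Ī = 5 313 376 mm⁴.
By symmetry the centroid is at mid-width, x̄ = 75 mm.
All pieces are centred on the centroidal y-axis, so I = ΣĪ (holes subtracted) = 19 537 112 mm⁴.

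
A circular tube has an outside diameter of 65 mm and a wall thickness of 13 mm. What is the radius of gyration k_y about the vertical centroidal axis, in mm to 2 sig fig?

Break the section into simple shapes (no overlaps), measuring from the bottom-left corner of the bounding box.
Outer circle: ⌀65, A = 3 318 mm², x = 32.5 mm, Ī = 876 241 mm⁴.
Bore (subtracted): ⌀39, A = 1 195 mm², x = 32.5 mm, Ī = 113 561 mm⁴.
By symmetry the centroid is at mid-width, x̄ = 32.5 mm.
All pieces are centred on the vertical centroidal axis, so I = ΣĪ (holes subtracted) = 762 680 mm⁴.
Radius of gyration: k = √(I/A) = √(762 680 / 2 124) = 18.95 mm.

k_y ≈ 19 mm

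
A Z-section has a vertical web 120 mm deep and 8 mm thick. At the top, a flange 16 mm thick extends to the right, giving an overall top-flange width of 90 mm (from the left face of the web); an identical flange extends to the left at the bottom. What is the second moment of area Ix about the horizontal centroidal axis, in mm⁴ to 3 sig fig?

Decompose the section into non-overlapping parts with the origin at the bottom-left of its bounding rectangle.
Web: 8 × 120, A = 960 mm², y = 60 mm, Ī = 1 152 000 mm⁴.
Top flange (beyond web): 82 × 16, A = 1 312 mm², y = 112 mm, Ī = 27 989 mm⁴.
Bottom flange (beyond web): 82 × 16, A = 1 312 mm², y = 8 mm, Ī = 27 989 mm⁴.
Centroid: ȳ = ΣA·y / ΣA = 60 mm.
Transfer each piece to the horizontal centroidal axis using Ī + A·d² with d = y − 60:
  web: d = 0 mm → contributes +1 152 000 mm⁴
  top flange (beyond web): d = 52 mm → contributes +3 575 637 mm⁴
  bottom flange (beyond web): d = -52 mm → contributes +3 575 637 mm⁴
Total I = 8 303 275 mm⁴.

Ix ≈ 8.30 × 10⁶ mm⁴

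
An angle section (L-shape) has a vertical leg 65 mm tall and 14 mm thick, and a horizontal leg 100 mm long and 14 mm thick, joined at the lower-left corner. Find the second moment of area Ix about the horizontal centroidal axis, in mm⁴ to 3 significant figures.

Ix ≈ 6.77 × 10⁵ mm⁴

Decompose the section into non-overlapping parts with the origin at the bottom-left of its bounding rectangle.
Vertical leg: 14 × 65, A = 910 mm², y = 32.5 mm, Ī = 320 396 mm⁴.
Horizontal leg (remainder): 86 × 14, A = 1 204 mm², y = 7 mm, Ī = 19 665 mm⁴.
Centroid: ȳ = ΣA·y / ΣA = 17.977 mm.
Transfer each piece to the horizontal centroidal axis using Ī + A·d² with d = y − 17.977:
  vertical leg: d = 14.523 mm → contributes +512 336 mm⁴
  horizontal leg (remainder): d = -10.977 mm → contributes +164 736 mm⁴
Total I = 677 072 mm⁴.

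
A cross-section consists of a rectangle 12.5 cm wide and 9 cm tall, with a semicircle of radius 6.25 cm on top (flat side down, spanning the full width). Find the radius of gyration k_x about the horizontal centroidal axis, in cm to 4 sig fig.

k_x ≈ 4.125 cm

Break the section into simple shapes (no overlaps), measuring from the bottom-left corner of the bounding box.
Rectangular body: 12.5 × 9, A = 112.5 cm², y = 4.5 cm, Ī = 759.375 cm⁴.
Semicircular cap: semicircle r = 6.25, A = 61.3592 cm², y = 11.6526 cm, Ī = 167.476 cm⁴.
Centroid: ȳ = ΣA·y / ΣA = 7.02432 cm.
Transfer each piece to the horizontal centroidal axis using Ī + A·d² with d = y − 7.02432:
  rectangular body: d = -2.52432 cm → contributes +1476.25 cm⁴
  semicircular cap: d = 4.62826 cm → contributes +1481.84 cm⁴
Total I = 2958.09 cm⁴.
Radius of gyration: k = √(I/A) = √(2958.09 / 173.859) = 4.12484 cm.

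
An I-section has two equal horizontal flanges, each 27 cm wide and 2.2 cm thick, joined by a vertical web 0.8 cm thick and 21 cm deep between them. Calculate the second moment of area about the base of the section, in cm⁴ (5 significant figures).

Decompose the section into non-overlapping parts with the origin at the bottom-left of its bounding rectangle.
Bottom flange: 27 × 2.2, A = 59.4 cm², y = 1.1 cm, Ī = 23.958 cm⁴.
Web: 0.8 × 21, A = 16.8 cm², y = 12.7 cm, Ī = 617.4 cm⁴.
Top flange: 27 × 2.2, A = 59.4 cm², y = 24.3 cm, Ī = 23.958 cm⁴.
Transfer each piece to a horizontal axis along the bottom face using Ī + A·d² with d = y − 0:
  bottom flange: d = 1.1 cm → contributes +95.832 cm⁴
  web: d = 12.7 cm → contributes +3327.072 cm⁴
  top flange: d = 24.3 cm → contributes +35099.06 cm⁴
Total I = 38521.97 cm⁴.

I_base ≈ 3.8522 × 10⁴ cm⁴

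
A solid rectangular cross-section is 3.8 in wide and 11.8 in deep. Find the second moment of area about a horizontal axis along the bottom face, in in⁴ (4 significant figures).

I_base ≈ 2081 in⁴

The section: 3.8 × 11.8, A = 44.84 in², y = 5.9 in, Ī = 520.293 in⁴.
Transfer it to the base of the section using Ī + A·d² with d = y − 0:
  the section: d = 5.9 in → contributes +2081.17 in⁴
Total I = 2081.17 in⁴.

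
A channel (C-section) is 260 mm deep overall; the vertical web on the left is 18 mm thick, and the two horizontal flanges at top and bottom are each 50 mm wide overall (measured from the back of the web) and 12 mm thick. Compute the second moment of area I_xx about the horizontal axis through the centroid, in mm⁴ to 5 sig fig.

Treat the section as a set of non-overlapping primitives; coordinates are from the bounding-box lower-left.
Web: 18 × 260, A = 4 680 mm², y = 130 mm, Ī = 26 364 000 mm⁴.
Top flange (beyond web): 32 × 12, A = 384 mm², y = 254 mm, Ī = 4 608 mm⁴.
Bottom flange (beyond web): 32 × 12, A = 384 mm², y = 6 mm, Ī = 4 608 mm⁴.
By symmetry the centroid is at mid-height, ȳ = 130 mm.
Transfer each piece to the horizontal axis through the centroid using Ī + A·d² with d = y − 130:
  web: d = 0 mm → contributes +26 364 000 mm⁴
  top flange (beyond web): d = 124 mm → contributes +5 908 992 mm⁴
  bottom flange (beyond web): d = -124 mm → contributes +5 908 992 mm⁴
Total I = 38 181 984 mm⁴.

I_xx ≈ 3.8182 × 10⁷ mm⁴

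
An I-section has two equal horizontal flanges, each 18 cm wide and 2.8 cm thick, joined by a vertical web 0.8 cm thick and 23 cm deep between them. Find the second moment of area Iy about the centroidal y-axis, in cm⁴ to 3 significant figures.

Iy ≈ 2720 cm⁴

Decompose the section into non-overlapping parts with the origin at the bottom-left of its bounding rectangle.
Bottom flange: 18 × 2.8, A = 50.4 cm², x = 9 cm, Ī = 1360.8 cm⁴.
Web: 0.8 × 23, A = 18.4 cm², x = 9 cm, Ī = 0.98133 cm⁴.
Top flange: 18 × 2.8, A = 50.4 cm², x = 9 cm, Ī = 1360.8 cm⁴.
By symmetry the centroid is at mid-width, x̄ = 9 cm.
All pieces are centred on the centroidal y-axis, so I = ΣĪ = 2722.6 cm⁴.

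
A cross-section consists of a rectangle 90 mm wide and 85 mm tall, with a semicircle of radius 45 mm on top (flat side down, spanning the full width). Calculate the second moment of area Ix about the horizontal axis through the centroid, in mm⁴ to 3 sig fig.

Ix ≈ 1.36 × 10⁷ mm⁴

Break the section into simple shapes (no overlaps), measuring from the bottom-left corner of the bounding box.
Rectangular body: 90 × 85, A = 7 650 mm², y = 42.5 mm, Ī = 4 605 938 mm⁴.
Semicircular cap: semicircle r = 45, A = 3180.9 mm², y = 104.1 mm, Ī = 450 072 mm⁴.
Centroid: ȳ = ΣA·y / ΣA = 60.591 mm.
Transfer each piece to the horizontal axis through the centroid using Ī + A·d² with d = y − 60.591:
  rectangular body: d = -18.091 mm → contributes +7 109 548 mm⁴
  semicircular cap: d = 43.508 mm → contributes +6 471 275 mm⁴
Total I = 13 580 823 mm⁴.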